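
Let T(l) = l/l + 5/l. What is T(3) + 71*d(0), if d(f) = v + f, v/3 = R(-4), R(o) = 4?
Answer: 2564/3 ≈ 854.67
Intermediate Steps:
v = 12 (v = 3*4 = 12)
d(f) = 12 + f
T(l) = 1 + 5/l
T(3) + 71*d(0) = (5 + 3)/3 + 71*(12 + 0) = (1/3)*8 + 71*12 = 8/3 + 852 = 2564/3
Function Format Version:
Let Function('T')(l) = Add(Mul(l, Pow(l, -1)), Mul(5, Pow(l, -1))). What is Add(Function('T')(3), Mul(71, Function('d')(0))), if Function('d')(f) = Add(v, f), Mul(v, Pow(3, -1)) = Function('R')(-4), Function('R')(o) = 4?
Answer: Rational(2564, 3) ≈ 854.67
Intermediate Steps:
v = 12 (v = Mul(3, 4) = 12)
Function('d')(f) = Add(12, f)
Function('T')(l) = Add(1, Mul(5, Pow(l, -1)))
Add(Function('T')(3), Mul(71, Function('d')(0))) = Add(Mul(Pow(3, -1), Add(5, 3)), Mul(71, Add(12, 0))) = Add(Mul(Rational(1, 3), 8), Mul(71, 12)) = Add(Rational(8, 3), 852) = Rational(2564, 3)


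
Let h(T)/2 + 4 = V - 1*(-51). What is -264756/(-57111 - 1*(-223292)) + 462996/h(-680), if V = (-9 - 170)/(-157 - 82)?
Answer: 510635812695/105358754 ≈ 4846.6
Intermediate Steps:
V = 179/239 (V = -179/(-239) = -179*(-1/239) = 179/239 ≈ 0.74895)
h(T) = 22824/239 (h(T) = -8 + 2*(179/239 - 1*(-51)) = -8 + 2*(179/239 + 51) = -8 + 2*(12368/239) = -8 + 24736/239 = 22824/239)
-264756/(-57111 - 1*(-223292)) + 462996/h(-680) = -264756/(-57111 - 1*(-223292)) + 462996/(22824/239) = -264756/(-57111 + 223292) + 462996*(239/22824) = -264756/166181 + 3073779/634 = 510635812695/105358754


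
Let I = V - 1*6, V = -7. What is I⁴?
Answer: 28561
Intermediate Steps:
I = -13 (I = -7 - 1*6 = -7 - 6 = -13)
I⁴ = (-13)⁴ = 28561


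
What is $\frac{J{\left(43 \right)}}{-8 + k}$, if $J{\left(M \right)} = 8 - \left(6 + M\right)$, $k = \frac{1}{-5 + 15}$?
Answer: $\frac{410}{79} \approx 5.1899$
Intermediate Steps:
$k = \frac{1}{10} \approx 0.1$
$J{\left(M \right)} = 2 - M$ ($J{\left(M \right)} = 8 - \left(6 + M\right) = 2 - M$)
$\frac{J{\left(43 \right)}}{-8 + k} = \frac{2 - 43}{-8 + \frac{1}{10}} = \frac{2 - 43}{- \frac{79}{10}} = \left(- \frac{10}{79}\right) \left(-41\right) = \frac{410}{79}$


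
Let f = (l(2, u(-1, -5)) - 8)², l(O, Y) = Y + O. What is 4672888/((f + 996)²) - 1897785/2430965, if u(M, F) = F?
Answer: 1798356341611/606617657977 ≈ 2.9646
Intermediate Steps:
l(O, Y) = O + Y
f = 121 (f = ((2 - 5) - 8)² = (-3 - 8)² = (-11)² = 121)
4672888/((f + 996)²) - 1897785/2430965 = 4672888/((121 + 996)²) - 1897785/2430965 = 4672888/(1117²) - 1897785*1/2430965 = 4672888/1247689 - 379557/486193 = 1798356341611/606617657977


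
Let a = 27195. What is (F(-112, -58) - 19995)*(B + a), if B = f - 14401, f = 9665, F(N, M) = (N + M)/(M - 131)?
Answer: -84869978215/189 ≈ -4.4905e+8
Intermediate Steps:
F(N, M) = (M + N)/(-131 + M)
B = -4736 (B = 9665 - 14401 = -4736)
(F(-112, -58) - 19995)*(B + a) = ((-58 - 112)/(-131 - 58) - 19995)*(-4736 + 27195) = (-170/(-189) - 19995)*22459 = (-1/189*(-170) - 19995)*22459 = (170/189 - 19995)*22459 = -3778885/189*22459 = -84869978215/189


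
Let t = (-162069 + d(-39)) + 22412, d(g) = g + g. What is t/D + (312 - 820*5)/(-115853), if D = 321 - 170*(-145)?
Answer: -16094128807/2892965263 ≈ -5.5632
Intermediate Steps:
d(g) = 2*g
D = 24971 (D = 321 + 24650 = 24971)
t = -139735 (t = (-162069 + 2*(-39)) + 22412 = (-162069 - 78) + 22412 = -162147 + 22412 = -139735)
t/D + (312 - 820*5)/(-115853) = -139735/24971 + (312 - 820*5)/(-115853) = -139735*1/24971 + (312 - 82*50)*(-1/115853) = -139735/24971 + (312 - 4100)*(-1/115853) = -139735/24971 - 3788*(-1/115853) = -139735/24971 + 3788/115853 = -16094128807/2892965263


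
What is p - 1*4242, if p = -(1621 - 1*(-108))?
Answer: -5971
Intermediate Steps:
p = -1729 (p = -(1621 + 108) = -1*1729 = -1729)
p - 1*4242 = -1729 - 1*4242 = -1729 - 4242 = -5971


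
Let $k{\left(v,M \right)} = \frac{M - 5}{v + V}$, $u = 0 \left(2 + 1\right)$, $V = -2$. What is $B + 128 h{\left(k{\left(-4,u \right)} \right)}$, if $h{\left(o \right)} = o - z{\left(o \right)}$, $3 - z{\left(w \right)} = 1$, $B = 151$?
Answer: $\frac{5}{3} \approx 1.6667$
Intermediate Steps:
$u = 0$ ($u = 0 \cdot 3 = 0$)
$z{\left(w \right)} = 2$ ($z{\left(w \right)} = 3 - 1 = 2$)
$k{\left(v,M \right)} = \frac{-5 + M}{-2 + v}$ ($k{\left(v,M \right)} = \frac{M - 5}{v - 2} = \frac{-5 + M}{-2 + v}$)
$h{\left(o \right)} = -2 + o$ ($h{\left(o \right)} = o - 2 = -2 + o$)
$B + 128 h{\left(k{\left(-4,u \right)} \right)} = 151 + 128 \left(-2 + \frac{-5 + 0}{-2 - 4}\right) = 151 + 128 \left(-2 + \frac{1}{-6} \left(-5\right)\right) = 151 + 128 \left(-2 - - \frac{5}{6}\right) = 151 + 128 \left(-2 + \frac{5}{6}\right) = 151 + 128 \left(- \frac{7}{6}\right) = 151 - \frac{448}{3} = \frac{5}{3}$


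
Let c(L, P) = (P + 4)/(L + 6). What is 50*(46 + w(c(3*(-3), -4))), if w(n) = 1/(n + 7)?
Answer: 16150/7 ≈ 2307.1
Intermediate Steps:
c(L, P) = (4 + P)/(6 + L)
w(n) = 1/(7 + n)
50*(46 + w(c(3*(-3), -4))) = 50*(46 + 1/(7 + (4 - 4)/(6 + 3*(-3)))) = 50*(46 + 1/(7 + 0/(6 - 9))) = 50*(46 + 1/(7 + 0/(-3))) = 50*(46 + 1/(7 - 1/3*0)) = 50*(46 + 1/(7 + 0)) = 50*(46 + 1/7) = 50*(323/7) = 16150/7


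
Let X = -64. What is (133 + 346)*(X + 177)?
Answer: 54127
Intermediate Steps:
(133 + 346)*(X + 177) = (133 + 346)*(-64 + 177) = 479*113 = 54127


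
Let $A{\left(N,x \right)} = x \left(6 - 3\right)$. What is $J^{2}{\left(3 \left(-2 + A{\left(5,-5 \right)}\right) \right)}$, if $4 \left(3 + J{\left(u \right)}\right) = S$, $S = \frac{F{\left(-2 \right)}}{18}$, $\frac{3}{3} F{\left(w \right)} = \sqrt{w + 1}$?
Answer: $\frac{\left(216 - i\right)^{2}}{5184} \approx 8.9998 - 0.083333 i$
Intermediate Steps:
$F{\left(w \right)} = \sqrt{1 + w}$ ($F{\left(w \right)} = \sqrt{w + 1} = \sqrt{1 + w}$)
$A{\left(N,x \right)} = 3 x$ ($A{\left(N,x \right)} = x 3 = 3 x$)
$S = \frac{i}{18}$ ($S = \frac{\sqrt{1 - 2}}{18} = \sqrt{-1} \cdot \frac{1}{18} = i \frac{1}{18} = \frac{i}{18} \approx 0.055556 i$)
$J{\left(u \right)} = -3 + \frac{i}{72}$ ($J{\left(u \right)} = -3 + \frac{\frac{1}{18} i}{4} = -3 + \frac{i}{72}$)
$J^{2}{\left(3 \left(-2 + A{\left(5,-5 \right)}\right) \right)} = \left(-3 + \frac{i}{72}\right)^{2}$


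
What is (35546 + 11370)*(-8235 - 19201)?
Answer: -1287187376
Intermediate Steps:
(35546 + 11370)*(-8235 - 19201) = 46916*(-27436) = -1287187376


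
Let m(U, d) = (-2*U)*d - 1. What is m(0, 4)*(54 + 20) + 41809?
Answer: 41735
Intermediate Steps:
m(U, d) = -1 - 2*U*d (m(U, d) = -2*U*d - 1 = -1 - 2*U*d)
m(0, 4)*(54 + 20) + 41809 = (-1 - 2*0*4)*(54 + 20) + 41809 = (-1 + 0)*74 + 41809 = -1*74 + 41809 = -74 + 41809 = 41735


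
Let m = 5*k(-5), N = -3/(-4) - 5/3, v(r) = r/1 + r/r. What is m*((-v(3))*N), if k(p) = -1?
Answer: -55/3 ≈ -18.333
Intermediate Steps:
v(r) = 1 + r (v(r) = r*1 + 1 = r + 1 = 1 + r)
N = -11/12 (N = -3*(-1/4) - 5*1/3 = 3/4 - 5/3 = -11/12 ≈ -0.91667)
m = -5 (m = 5*(-1) = -5)
m*((-v(3))*N) = -5*(-(1 + 3))*(-11)/12 = -5*(-1*4)*(-11)/12 = -(-20)*(-11)/12 = -5*11/3 = -55/3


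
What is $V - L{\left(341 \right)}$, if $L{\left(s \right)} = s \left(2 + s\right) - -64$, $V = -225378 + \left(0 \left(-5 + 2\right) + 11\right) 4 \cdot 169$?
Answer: $-334969$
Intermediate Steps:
$V = -217942$ ($V = -225378 + \left(0 \left(-3\right) + 11\right) 4 \cdot 169 = -225378 + \left(0 + 11\right) 4 \cdot 169 = -225378 + 11 \cdot 4 \cdot 169 = -225378 + 44 \cdot 169 = -225378 + 7436 = -217942$)
$L{\left(s \right)} = 64 + s \left(2 + s\right)$ ($L{\left(s \right)} = s \left(2 + s\right) + 64 = 64 + s \left(2 + s\right)$)
$V - L{\left(341 \right)} = -217942 - \left(64 + 341^{2} + 2 \cdot 341\right) = -217942 - \left(64 + 116281 + 682\right) = -217942 - 117027 = -334969$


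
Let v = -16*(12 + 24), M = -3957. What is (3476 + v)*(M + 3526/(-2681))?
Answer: -30775504700/2681 ≈ -1.1479e+7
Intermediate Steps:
v = -576 (v = -16*36 = -576)
(3476 + v)*(M + 3526/(-2681)) = (3476 - 576)*(-3957 + 3526/(-2681)) = 2900*(-3957 + 3526*(-1/2681)) = 2900*(-3957 - 3526/2681) = 2900*(-10612243/2681) = -30775504700/2681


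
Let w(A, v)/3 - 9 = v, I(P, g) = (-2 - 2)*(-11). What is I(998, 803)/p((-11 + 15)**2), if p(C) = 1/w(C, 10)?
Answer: 2508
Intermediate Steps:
I(P, g) = 44 (I(P, g) = -4*(-11) = 44)
w(A, v) = 27 + 3*v
p(C) = 1/57 (p(C) = 1/(27 + 3*10) = 1/(27 + 30) = 1/57)
I(998, 803)/p((-11 + 15)**2) = 44/(1/57) = 44*57 = 2508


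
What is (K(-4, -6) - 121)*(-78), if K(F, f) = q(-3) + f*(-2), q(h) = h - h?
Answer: 8502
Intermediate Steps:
q(h) = 0
K(F, f) = -2*f (K(F, f) = 0 + f*(-2) = 0 - 2*f = -2*f)
(K(-4, -6) - 121)*(-78) = (-2*(-6) - 121)*(-78) = (12 - 121)*(-78) = -109*(-78) = 8502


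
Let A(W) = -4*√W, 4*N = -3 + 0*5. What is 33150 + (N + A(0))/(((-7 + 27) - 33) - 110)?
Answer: 5436601/164 ≈ 33150.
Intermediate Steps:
N = -¾ (N = (-3 + 0*5)/4 = (-3 + 0)/4 = (¼)*(-3) = -¾ ≈ -0.75000)
33150 + (N + A(0))/(((-7 + 27) - 33) - 110) = 33150 + (-¾ - 4*√0)/(((-7 + 27) - 33) - 110) = 33150 + (-¾ - 4*0)/((20 - 33) - 110) = 33150 + (-¾ + 0)/(-13 - 110) = 33150 - ¾/(-123) = 33150 - ¾*(-1/123) = 33150 + 1/164 = 5436601/164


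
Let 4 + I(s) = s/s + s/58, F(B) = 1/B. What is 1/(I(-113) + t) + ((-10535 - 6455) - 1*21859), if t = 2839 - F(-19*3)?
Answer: -363993099311/9369433 ≈ -38849.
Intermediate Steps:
I(s) = -3 + s/58 (I(s) = -4 + (s/s + s/58) = -4 + (1 + s*(1/58)) = -4 + (1 + s/58) = -3 + s/58)
t = 161824/57 (t = 2839 - 1/((-19*3)) = 2839 - 1/(-57) = 2839 - 1*(-1/57) = 2839 + 1/57 = 161824/57 ≈ 2839.0)
1/(I(-113) + t) + ((-10535 - 6455) - 1*21859) = 1/((-3 + (1/58)*(-113)) + 161824/57) + ((-10535 - 6455) - 1*21859) = 1/((-3 - 113/58) + 161824/57) + (-16990 - 21859) = 1/(-287/58 + 161824/57) - 38849 = 1/(9369433/3306) - 38849 = 3306/9369433 - 38849 = -363993099311/9369433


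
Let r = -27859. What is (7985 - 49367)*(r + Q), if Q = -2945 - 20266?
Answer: 2113378740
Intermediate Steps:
Q = -23211
(7985 - 49367)*(r + Q) = (7985 - 49367)*(-27859 - 23211) = -41382*(-51070) = 2113378740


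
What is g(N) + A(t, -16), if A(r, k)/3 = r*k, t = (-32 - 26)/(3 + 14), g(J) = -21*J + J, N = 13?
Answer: -1636/17 ≈ -96.235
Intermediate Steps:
g(J) = -20*J
t = -58/17 ≈ -3.4118
A(r, k) = 3*k*r (A(r, k) = 3*(r*k) = 3*(k*r) = 3*k*r)
g(N) + A(t, -16) = -20*13 + 3*(-16)*(-58/17) = -260 + 2784/17 = -1636/17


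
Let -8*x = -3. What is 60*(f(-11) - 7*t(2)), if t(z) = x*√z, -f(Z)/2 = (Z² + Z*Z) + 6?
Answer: -29760 - 315*√2/2 ≈ -29983.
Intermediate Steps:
x = 3/8 (x = -⅛*(-3) = 3/8 ≈ 0.37500)
f(Z) = -12 - 4*Z² (f(Z) = -2*((Z² + Z*Z) + 6) = -2*((Z² + Z²) + 6) = -2*(2*Z² + 6) = -2*(6 + 2*Z²) = -12 - 4*Z²)
t(z) = 3*√z/8
60*(f(-11) - 7*t(2)) = 60*((-12 - 4*(-11)²) - 21*√2/8) = 60*((-12 - 4*121) - 21*√2/8) = 60*((-12 - 484) - 21*√2/8) = 60*(-496 - 21*√2/8) = -29760 - 315*√2/2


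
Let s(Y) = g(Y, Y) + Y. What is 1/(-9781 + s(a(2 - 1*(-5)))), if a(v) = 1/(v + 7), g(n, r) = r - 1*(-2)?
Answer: -7/68452 ≈ -0.00010226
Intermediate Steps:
g(n, r) = 2 + r (g(n, r) = r + 2 = 2 + r)
a(v) = 1/(7 + v)
s(Y) = 2 + 2*Y (s(Y) = (2 + Y) + Y = 2 + 2*Y)
1/(-9781 + s(a(2 - 1*(-5)))) = 1/(-9781 + (2 + 2/(7 + (2 - 1*(-5))))) = 1/(-9781 + (2 + 2/(7 + (2 + 5)))) = 1/(-9781 + (2 + 2/(7 + 7))) = 1/(-9781 + (2 + 2/14)) = 1/(-9781 + (2 + 2*(1/14))) = 1/(-9781 + (2 + ⅐)) = 1/(-9781 + 15/7) = 1/(-68452/7) = -7/68452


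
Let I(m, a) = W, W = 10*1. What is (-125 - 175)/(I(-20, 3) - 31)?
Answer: 100/7 ≈ 14.286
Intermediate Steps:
W = 10
I(m, a) = 10
(-125 - 175)/(I(-20, 3) - 31) = (-125 - 175)/(10 - 31) = -300/(-21) = -300*(-1/21) = 100/7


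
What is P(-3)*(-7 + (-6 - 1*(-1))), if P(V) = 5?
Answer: -60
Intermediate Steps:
P(-3)*(-7 + (-6 - 1*(-1))) = 5*(-7 + (-6 - 1*(-1))) = 5*(-7 + (-6 + 1)) = 5*(-7 - 5) = 5*(-12) = -60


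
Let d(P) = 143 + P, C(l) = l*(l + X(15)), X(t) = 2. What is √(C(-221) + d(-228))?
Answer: 7*√986 ≈ 219.80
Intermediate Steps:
C(l) = l*(2 + l) (C(l) = l*(l + 2) = l*(2 + l))
√(C(-221) + d(-228)) = √(-221*(2 - 221) + (143 - 228)) = √(-221*(-219) - 85) = √(48399 - 85) = √48314 = 7*√986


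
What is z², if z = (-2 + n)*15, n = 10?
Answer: 14400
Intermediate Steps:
z = 120 (z = (-2 + 10)*15 = 8*15 = 120)
z² = 120² = 14400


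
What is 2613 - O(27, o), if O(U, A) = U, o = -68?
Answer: 2586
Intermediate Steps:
2613 - O(27, o) = 2613 - 1*27 = 2613 - 27 = 2586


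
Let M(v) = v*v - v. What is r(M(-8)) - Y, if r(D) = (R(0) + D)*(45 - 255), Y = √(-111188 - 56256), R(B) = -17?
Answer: -11550 - 2*I*√41861 ≈ -11550.0 - 409.2*I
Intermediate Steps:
M(v) = v² - v
Y = 2*I*√41861 (Y = √(-167444) = 2*I*√41861 ≈ 409.2*I)
r(D) = 3570 - 210*D (r(D) = (-17 + D)*(45 - 255) = (-17 + D)*(-210) = 3570 - 210*D)
r(M(-8)) - Y = (3570 - (-1680)*(-1 - 8)) - 2*I*√41861 = (3570 - (-1680)*(-9)) - 2*I*√41861 = (3570 - 210*72) - 2*I*√41861 = (3570 - 15120) - 2*I*√41861 = -11550 - 2*I*√41861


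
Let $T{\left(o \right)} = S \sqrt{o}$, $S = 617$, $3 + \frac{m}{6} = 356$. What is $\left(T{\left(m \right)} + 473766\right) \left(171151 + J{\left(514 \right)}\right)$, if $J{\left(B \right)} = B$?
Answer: $81329040390 + 105917305 \sqrt{2118} \approx 8.6204 \cdot 10^{10}$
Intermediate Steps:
$m = 2118$ ($m = -18 + 6 \cdot 356 = -18 + 2136 = 2118$)
$T{\left(o \right)} = 617 \sqrt{o}$
$\left(T{\left(m \right)} + 473766\right) \left(171151 + J{\left(514 \right)}\right) = \left(617 \sqrt{2118} + 473766\right) \left(171151 + 514\right) = \left(473766 + 617 \sqrt{2118}\right) 171665 = 81329040390 + 105917305 \sqrt{2118}$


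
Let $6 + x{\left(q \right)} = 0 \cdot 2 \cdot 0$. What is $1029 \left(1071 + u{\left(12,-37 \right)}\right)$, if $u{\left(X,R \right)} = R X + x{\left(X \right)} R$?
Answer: $873621$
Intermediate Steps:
$x{\left(q \right)} = -6$ ($x{\left(q \right)} = -6 + 0 \cdot 2 \cdot 0 = -6 + 0 \cdot 0 = -6 + 0 = -6$)
$u{\left(X,R \right)} = - 6 R + R X$ ($u{\left(X,R \right)} = R X - 6 R = - 6 R + R X$)
$1029 \left(1071 + u{\left(12,-37 \right)}\right) = 1029 \left(1071 - 37 \left(-6 + 12\right)\right) = 1029 \left(1071 - 222\right) = 1029 \cdot 849 = 873621$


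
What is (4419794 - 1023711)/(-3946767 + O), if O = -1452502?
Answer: -3396083/5399269 ≈ -0.62899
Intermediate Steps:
(4419794 - 1023711)/(-3946767 + O) = (4419794 - 1023711)/(-3946767 - 1452502) = 3396083/(-5399269) = 3396083*(-1/5399269) = -3396083/5399269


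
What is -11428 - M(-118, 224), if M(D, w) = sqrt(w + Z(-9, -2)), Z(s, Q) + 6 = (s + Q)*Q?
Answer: -11428 - 4*sqrt(15) ≈ -11444.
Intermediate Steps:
Z(s, Q) = -6 + Q*(Q + s) (Z(s, Q) = -6 + (s + Q)*Q = -6 + (Q + s)*Q = -6 + Q*(Q + s))
M(D, w) = sqrt(16 + w) (M(D, w) = sqrt(w + (-6 + (-2)**2 - 2*(-9))) = sqrt(w + (-6 + 4 + 18)) = sqrt(w + 16) = sqrt(16 + w))
-11428 - M(-118, 224) = -11428 - sqrt(16 + 224) = -11428 - sqrt(240) = -11428 - 4*sqrt(15)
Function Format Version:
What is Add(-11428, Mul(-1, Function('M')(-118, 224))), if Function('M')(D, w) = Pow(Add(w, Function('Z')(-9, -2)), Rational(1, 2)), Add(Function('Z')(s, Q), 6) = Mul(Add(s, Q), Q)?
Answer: Add(-11428, Mul(-4, Pow(15, Rational(1, 2)))) ≈ -11444.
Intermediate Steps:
Function('Z')(s, Q) = Add(-6, Mul(Q, Add(Q, s))) (Function('Z')(s, Q) = Add(-6, Mul(Add(s, Q), Q)) = Add(-6, Mul(Add(Q, s), Q)) = Add(-6, Mul(Q, Add(Q, s))))
Function('M')(D, w) = Pow(Add(16, w), Rational(1, 2)) (Function('M')(D, w) = Pow(Add(w, Add(-6, Pow(-2, 2), Mul(-2, -9))), Rational(1, 2)) = Pow(Add(w, Add(-6, 4, 18)), Rational(1, 2)) = Pow(Add(w, 16), Rational(1, 2)) = Pow(Add(16, w), Rational(1, 2)))
Add(-11428, Mul(-1, Function('M')(-118, 224))) = Add(-11428, Mul(-1, Pow(Add(16, 224), Rational(1, 2)))) = Add(-11428, Mul(-1, Pow(240, Rational(1, 2)))) = Add(-11428, Mul(-1, Mul(4, Pow(15, Rational(1, 2))))) = Add(-11428, Mul(-4, Pow(15, Rational(1, 2))))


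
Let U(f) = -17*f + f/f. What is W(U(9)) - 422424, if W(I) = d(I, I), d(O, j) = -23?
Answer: -422447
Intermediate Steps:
U(f) = 1 - 17*f (U(f) = -17*f + 1 = 1 - 17*f)
W(I) = -23
W(U(9)) - 422424 = -23 - 422424 = -422447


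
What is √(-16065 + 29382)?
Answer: √13317 ≈ 115.40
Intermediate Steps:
√(-16065 + 29382) = √13317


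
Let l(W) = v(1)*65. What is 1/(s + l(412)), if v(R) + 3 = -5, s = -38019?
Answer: -1/38539 ≈ -2.5948e-5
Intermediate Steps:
v(R) = -8 (v(R) = -3 - 5 = -8)
l(W) = -520 (l(W) = -8*65 = -520)
1/(s + l(412)) = 1/(-38019 - 520) = 1/(-38539) = -1/38539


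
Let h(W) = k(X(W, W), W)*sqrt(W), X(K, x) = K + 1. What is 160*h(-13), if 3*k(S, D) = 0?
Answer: 0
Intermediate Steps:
X(K, x) = 1 + K
k(S, D) = 0 (k(S, D) = (1/3)*0 = 0)
h(W) = 0 (h(W) = 0*sqrt(W) = 0)
160*h(-13) = 160*0 = 0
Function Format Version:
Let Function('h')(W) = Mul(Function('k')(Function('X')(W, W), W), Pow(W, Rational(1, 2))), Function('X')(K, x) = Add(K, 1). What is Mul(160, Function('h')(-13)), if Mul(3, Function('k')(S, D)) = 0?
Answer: 0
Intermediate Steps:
Function('X')(K, x) = Add(1, K)
Function('k')(S, D) = 0 (Function('k')(S, D) = Mul(Rational(1, 3), 0) = 0)
Function('h')(W) = 0 (Function('h')(W) = Mul(0, Pow(W, Rational(1, 2))) = 0)
Mul(160, Function('h')(-13)) = Mul(160, 0) = 0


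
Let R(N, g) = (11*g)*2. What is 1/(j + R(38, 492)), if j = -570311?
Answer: -1/559487 ≈ -1.7874e-6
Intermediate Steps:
R(N, g) = 22*g
1/(j + R(38, 492)) = 1/(-570311 + 22*492) = 1/(-570311 + 10824) = 1/(-559487) = -1/559487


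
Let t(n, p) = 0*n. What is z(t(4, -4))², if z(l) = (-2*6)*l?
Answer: 0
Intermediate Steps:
t(n, p) = 0
z(l) = -12*l
z(t(4, -4))² = (-12*0)² = 0² = 0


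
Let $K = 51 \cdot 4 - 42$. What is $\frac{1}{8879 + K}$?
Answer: $\frac{1}{9041} \approx 0.00011061$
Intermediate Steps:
$K = 162$ ($K = 204 - 42 = 162$)
$\frac{1}{8879 + K} = \frac{1}{8879 + 162} = \frac{1}{9041}$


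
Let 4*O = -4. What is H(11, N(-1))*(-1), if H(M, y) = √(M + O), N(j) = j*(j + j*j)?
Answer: -√10 ≈ -3.1623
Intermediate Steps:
O = -1 (O = (¼)*(-4) = -1)
N(j) = j*(j + j²)
H(M, y) = √(-1 + M) (H(M, y) = √(M - 1) = √(-1 + M))
H(11, N(-1))*(-1) = √(-1 + 11)*(-1) = √10*(-1) = -√10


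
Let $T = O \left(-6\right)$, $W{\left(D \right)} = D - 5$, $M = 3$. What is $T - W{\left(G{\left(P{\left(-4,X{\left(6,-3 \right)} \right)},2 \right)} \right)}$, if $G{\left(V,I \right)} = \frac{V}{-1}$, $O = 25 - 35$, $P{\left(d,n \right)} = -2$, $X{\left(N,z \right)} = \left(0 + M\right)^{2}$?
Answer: $63$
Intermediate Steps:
$X{\left(N,z \right)} = 9$ ($X{\left(N,z \right)} = \left(0 + 3\right)^{2} = 3^{2} = 9$)
$O = -10$ ($O = 25 - 35 = -10$)
$G{\left(V,I \right)} = - V$ ($G{\left(V,I \right)} = V \left(-1\right) = - V$)
$W{\left(D \right)} = -5 + D$
$T = 60$ ($T = \left(-10\right) \left(-6\right) = 60$)
$T - W{\left(G{\left(P{\left(-4,X{\left(6,-3 \right)} \right)},2 \right)} \right)} = 60 - \left(-5 - -2\right) = 60 - \left(-5 + 2\right) = 60 - -3 = 60 + 3 = 63$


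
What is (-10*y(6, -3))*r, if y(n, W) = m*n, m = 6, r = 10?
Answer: -3600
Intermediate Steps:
y(n, W) = 6*n
(-10*y(6, -3))*r = -60*6*10 = -10*36*10 = -360*10 = -3600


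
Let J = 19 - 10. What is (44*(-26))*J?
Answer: -10296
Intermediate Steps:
J = 9
(44*(-26))*J = (44*(-26))*9 = -1144*9 = -10296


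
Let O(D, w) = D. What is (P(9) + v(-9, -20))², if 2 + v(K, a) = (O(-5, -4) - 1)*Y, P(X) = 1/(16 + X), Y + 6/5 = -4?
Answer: 534361/625 ≈ 854.98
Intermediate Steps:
Y = -26/5 (Y = -6/5 - 4 = -26/5 ≈ -5.2000)
v(K, a) = 146/5 (v(K, a) = -2 + (-5 - 1)*(-26/5) = -2 - 6*(-26/5) = -2 + 156/5 = 146/5)
(P(9) + v(-9, -20))² = (1/(16 + 9) + 146/5)² = (1/25 + 146/5)² = (731/25)² = 534361/625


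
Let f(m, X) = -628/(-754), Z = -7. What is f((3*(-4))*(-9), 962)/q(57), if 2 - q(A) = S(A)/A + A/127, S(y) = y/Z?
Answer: 139573/283881 ≈ 0.49166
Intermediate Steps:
S(y) = -y/7 (S(y) = y/(-7) = y*(-⅐) = -y/7)
f(m, X) = 314/377 (f(m, X) = -628*(-1/754) = 314/377)
q(A) = 15/7 - A/127 (q(A) = 2 - ((-A/7)/A + A/127) = 2 - (-⅐ + A*(1/127)) = 2 - (-⅐ + A/127) = 2 + (⅐ - A/127) = 15/7 - A/127)
f((3*(-4))*(-9), 962)/q(57) = 314/(377*(15/7 - 1/127*57)) = 314/(377*(15/7 - 57/127)) = 314/(377*(1506/889)) = (314/377)*(889/1506) = 139573/283881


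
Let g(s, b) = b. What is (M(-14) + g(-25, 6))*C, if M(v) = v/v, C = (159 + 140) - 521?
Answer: -1554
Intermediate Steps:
C = -222 (C = 299 - 521 = -222)
M(v) = 1
(M(-14) + g(-25, 6))*C = (1 + 6)*(-222) = 7*(-222) = -1554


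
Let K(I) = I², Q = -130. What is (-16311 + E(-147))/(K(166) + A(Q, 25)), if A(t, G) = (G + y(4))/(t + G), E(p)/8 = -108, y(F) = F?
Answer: -1803375/2893351 ≈ -0.62328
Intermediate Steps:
E(p) = -864 (E(p) = 8*(-108) = -864)
A(t, G) = (4 + G)/(G + t) (A(t, G) = (G + 4)/(t + G) = (4 + G)/(G + t))
(-16311 + E(-147))/(K(166) + A(Q, 25)) = (-16311 - 864)/(166² + (4 + 25)/(25 - 130)) = -17175/(27556 + 29/(-105)) = -17175/(27556 - 1/105*29) = -17175/(27556 - 29/105) = -17175/2893351/105 = -17175*105/2893351 = -1803375/2893351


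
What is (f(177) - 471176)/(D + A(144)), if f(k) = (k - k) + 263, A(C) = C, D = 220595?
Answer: -470913/220739 ≈ -2.1333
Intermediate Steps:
f(k) = 263 (f(k) = 0 + 263 = 263)
(f(177) - 471176)/(D + A(144)) = (263 - 471176)/(220595 + 144) = -470913/220739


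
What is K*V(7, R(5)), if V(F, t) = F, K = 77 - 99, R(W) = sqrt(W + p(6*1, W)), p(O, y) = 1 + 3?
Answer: -154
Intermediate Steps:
p(O, y) = 4
R(W) = sqrt(4 + W) (R(W) = sqrt(W + 4) = sqrt(4 + W))
K = -22
K*V(7, R(5)) = -22*7 = -154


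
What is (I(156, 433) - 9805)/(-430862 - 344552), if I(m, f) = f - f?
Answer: 9805/775414 ≈ 0.012645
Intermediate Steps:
I(m, f) = 0
(I(156, 433) - 9805)/(-430862 - 344552) = (0 - 9805)/(-430862 - 344552) = -9805/(-775414) = -9805*(-1/775414) = 9805/775414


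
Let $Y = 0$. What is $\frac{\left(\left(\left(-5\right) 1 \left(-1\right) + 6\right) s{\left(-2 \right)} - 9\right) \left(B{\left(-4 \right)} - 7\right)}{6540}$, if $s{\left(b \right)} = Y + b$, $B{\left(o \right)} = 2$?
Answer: $\frac{31}{1308} \approx 0.0237$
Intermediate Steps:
$s{\left(b \right)} = b$ ($s{\left(b \right)} = 0 + b = b$)
$\frac{\left(\left(\left(-5\right) 1 \left(-1\right) + 6\right) s{\left(-2 \right)} - 9\right) \left(B{\left(-4 \right)} - 7\right)}{6540} = \frac{\left(\left(\left(-5\right) 1 \left(-1\right) + 6\right) \left(-2\right) - 9\right) \left(2 - 7\right)}{6540} = \left(\left(\left(-5\right) \left(-1\right) + 6\right) \left(-2\right) - 9\right) \left(2 - 7\right) \frac{1}{6540} = \left(\left(5 + 6\right) \left(-2\right) - 9\right) \left(-5\right) \frac{1}{6540} = \left(11 \left(-2\right) - 9\right) \left(-5\right) \frac{1}{6540} = \left(-22 - 9\right) \left(-5\right) \frac{1}{6540} = \left(-31\right) \left(-5\right) \frac{1}{6540} = 155 \cdot \frac{1}{6540} = \frac{31}{1308}$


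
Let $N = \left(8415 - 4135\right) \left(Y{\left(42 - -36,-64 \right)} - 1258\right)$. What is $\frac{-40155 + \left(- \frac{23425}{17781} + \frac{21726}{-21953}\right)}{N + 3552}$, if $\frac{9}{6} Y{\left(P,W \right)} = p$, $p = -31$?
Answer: $\frac{712511634293}{97039047516352} \approx 0.0073425$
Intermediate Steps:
$Y{\left(P,W \right)} = - \frac{62}{3}$ ($Y{\left(P,W \right)} = \frac{2}{3} \left(-31\right) = - \frac{62}{3}$)
$N = - \frac{16418080}{3}$ ($N = \left(8415 - 4135\right) \left(- \frac{62}{3} - 1258\right) = 4280 \left(- \frac{3836}{3}\right) = - \frac{16418080}{3} \approx -5.4727 \cdot 10^{6}$)
$\frac{-40155 + \left(- \frac{23425}{17781} + \frac{21726}{-21953}\right)}{N + 3552} = \frac{-40155 + \left(- \frac{23425}{17781} + \frac{21726}{-21953}\right)}{- \frac{16418080}{3} + 3552} = \frac{-40155 + \left(\left(-23425\right) \frac{1}{17781} + 21726 \left(- \frac{1}{21953}\right)\right)}{- \frac{16407424}{3}} = \left(-40155 - \frac{900559031}{390346293}\right) \left(- \frac{3}{16407424}\right) = \left(- \frac{15675255954446}{390346293}\right) \left(- \frac{3}{16407424}\right) = \frac{712511634293}{97039047516352}$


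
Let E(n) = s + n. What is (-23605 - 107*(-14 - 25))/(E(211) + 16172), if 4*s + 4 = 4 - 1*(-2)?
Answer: -5552/4681 ≈ -1.1861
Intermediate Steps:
s = 1/2 (s = -1 + (4 - 1*(-2))/4 = -1 + (4 + 2)/4 = -1 + (1/4)*6 = -1 + 3/2 = 1/2 ≈ 0.50000)
E(n) = 1/2 + n
(-23605 - 107*(-14 - 25))/(E(211) + 16172) = (-23605 - 107*(-14 - 25))/((1/2 + 211) + 16172) = (-23605 - 107*(-39))/(423/2 + 16172) = (-23605 + 4173)/(32767/2) = -19432*2/32767 = -5552/4681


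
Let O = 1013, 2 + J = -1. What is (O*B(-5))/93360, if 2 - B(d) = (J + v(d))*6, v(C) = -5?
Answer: 5065/9336 ≈ 0.54252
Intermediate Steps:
J = -3 (J = -2 - 1 = -3)
B(d) = 50 (B(d) = 2 - (-3 - 5)*6 = 2 - (-8)*6 = 2 - 1*(-48) = 2 + 48 = 50)
(O*B(-5))/93360 = (1013*50)/93360 = 50650*(1/93360) = 5065/9336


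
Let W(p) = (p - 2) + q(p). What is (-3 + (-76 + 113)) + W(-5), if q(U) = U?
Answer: 22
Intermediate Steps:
W(p) = -2 + 2*p (W(p) = (p - 2) + p = (-2 + p) + p = -2 + 2*p)
(-3 + (-76 + 113)) + W(-5) = (-3 + (-76 + 113)) + (-2 + 2*(-5)) = (-3 + 37) + (-2 - 10) = 34 - 12 = 22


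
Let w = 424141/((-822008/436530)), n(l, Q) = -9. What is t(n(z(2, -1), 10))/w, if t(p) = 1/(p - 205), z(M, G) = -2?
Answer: 205502/9905539484055 ≈ 2.0746e-8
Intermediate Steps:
t(p) = 1/(-205 + p)
w = -92575135365/411004 (w = 424141/((-822008*1/436530)) = 424141/(-411004/218265) = 424141*(-218265/411004) = -92575135365/411004 ≈ -2.2524e+5)
t(n(z(2, -1), 10))/w = 1/((-205 - 9)*(-92575135365/411004)) = -411004/92575135365/(-214) = -1/214*(-411004/92575135365) = 205502/9905539484055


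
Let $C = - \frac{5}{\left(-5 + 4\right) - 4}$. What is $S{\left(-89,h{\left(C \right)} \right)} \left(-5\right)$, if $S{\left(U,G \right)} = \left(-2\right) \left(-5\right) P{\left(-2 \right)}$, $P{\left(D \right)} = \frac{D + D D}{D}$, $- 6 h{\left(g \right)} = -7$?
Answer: $50$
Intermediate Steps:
$C = 1$ ($C = - \frac{5}{-1 - 4} = - \frac{5}{-5} = \left(-5\right) \left(- \frac{1}{5}\right) = 1$)
$h{\left(g \right)} = \frac{7}{6}$ ($h{\left(g \right)} = \left(- \frac{1}{6}\right) \left(-7\right) = \frac{7}{6}$)
$P{\left(D \right)} = \frac{D + D^{2}}{D}$
$S{\left(U,G \right)} = -10$ ($S{\left(U,G \right)} = \left(-2\right) \left(-5\right) \left(1 - 2\right) = 10 \left(-1\right) = -10$)
$S{\left(-89,h{\left(C \right)} \right)} \left(-5\right) = \left(-10\right) \left(-5\right) = 50$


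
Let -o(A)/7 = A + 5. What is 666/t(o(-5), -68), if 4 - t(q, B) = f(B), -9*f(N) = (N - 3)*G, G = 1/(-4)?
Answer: 23976/215 ≈ 111.52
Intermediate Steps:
G = -¼ ≈ -0.25000
o(A) = -35 - 7*A (o(A) = -7*(A + 5) = -7*(5 + A) = -35 - 7*A)
f(N) = -1/12 + N/36 (f(N) = -(N - 3)*(-1)/(9*4) = -(-3 + N)*(-1)/(9*4) = -(¾ - N/4)/9 = -1/12 + N/36)
t(q, B) = 49/12 - B/36 (t(q, B) = 4 - (-1/12 + B/36) = 4 + (1/12 - B/36) = 49/12 - B/36)
666/t(o(-5), -68) = 666/(49/12 - 1/36*(-68)) = 666/(49/12 + 17/9) = 666/(215/36) = 666*(36/215) = 23976/215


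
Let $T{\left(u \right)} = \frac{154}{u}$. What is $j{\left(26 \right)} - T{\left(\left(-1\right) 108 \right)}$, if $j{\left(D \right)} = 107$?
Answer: $\frac{5855}{54} \approx 108.43$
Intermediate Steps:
$j{\left(26 \right)} - T{\left(\left(-1\right) 108 \right)} = 107 - \frac{154}{\left(-1\right) 108} = 107 - \frac{154}{-108} = 107 - 154 \left(- \frac{1}{108}\right) = 107 - - \frac{77}{54} = 107 + \frac{77}{54} = \frac{5855}{54}$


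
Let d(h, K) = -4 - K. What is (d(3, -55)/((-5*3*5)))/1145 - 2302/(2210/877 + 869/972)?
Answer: -56171633742961/83305419625 ≈ -674.29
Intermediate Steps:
(d(3, -55)/((-5*3*5)))/1145 - 2302/(2210/877 + 869/972) = ((-4 - 1*(-55))/((-5*3*5)))/1145 - 2302/(2210/877 + 869/972) = ((-4 + 55)/((-15*5)))*(1/1145) - 2302/(2210*(1/877) + 869*(1/972)) = (51/(-75))*(1/1145) - 2302/(2210/877 + 869/972) = (51*(-1/75))*(1/1145) - 2302/2910233/852444 = -17/25*1/1145 - 2302*852444/2910233 = -17/28625 - 1962326088/2910233 = -56171633742961/83305419625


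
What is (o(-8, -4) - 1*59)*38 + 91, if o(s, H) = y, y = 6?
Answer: -1923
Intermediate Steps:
o(s, H) = 6
(o(-8, -4) - 1*59)*38 + 91 = (6 - 1*59)*38 + 91 = (6 - 59)*38 + 91 = -53*38 + 91 = -2014 + 91 = -1923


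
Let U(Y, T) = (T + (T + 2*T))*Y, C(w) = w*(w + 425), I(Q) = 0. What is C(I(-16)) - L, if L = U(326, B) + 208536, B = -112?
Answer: -62488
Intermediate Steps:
C(w) = w*(425 + w)
U(Y, T) = 4*T*Y (U(Y, T) = (T + 3*T)*Y = (4*T)*Y = 4*T*Y)
L = 62488 (L = 4*(-112)*326 + 208536 = -146048 + 208536 = 62488)
C(I(-16)) - L = 0*(425 + 0) - 1*62488 = 0*425 - 62488 = 0 - 62488 = -62488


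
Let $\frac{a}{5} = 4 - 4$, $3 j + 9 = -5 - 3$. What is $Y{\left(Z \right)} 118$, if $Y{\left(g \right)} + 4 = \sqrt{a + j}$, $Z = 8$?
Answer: $-472 + \frac{118 i \sqrt{51}}{3} \approx -472.0 + 280.9 i$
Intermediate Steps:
$j = - \frac{17}{3}$ ($j = -3 + \frac{-5 - 3}{3} = -3 + \frac{1}{3} \left(-8\right) = -3 - \frac{8}{3} = - \frac{17}{3} \approx -5.6667$)
$a = 0$ ($a = 5 \left(4 - 4\right) = 5 \cdot 0 = 0$)
$Y{\left(g \right)} = -4 + \frac{i \sqrt{51}}{3}$ ($Y{\left(g \right)} = -4 + \sqrt{0 - \frac{17}{3}} = -4 + \sqrt{- \frac{17}{3}} = -4 + \frac{i \sqrt{51}}{3}$)
$Y{\left(Z \right)} 118 = \left(-4 + \frac{i \sqrt{51}}{3}\right) 118 = -472 + \frac{118 i \sqrt{51}}{3}$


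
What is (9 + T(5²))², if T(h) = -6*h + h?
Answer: 13456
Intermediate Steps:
T(h) = -5*h
(9 + T(5²))² = (9 - 5*5²)² = (9 - 5*25)² = (9 - 125)² = (-116)² = 13456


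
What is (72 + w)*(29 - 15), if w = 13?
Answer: 1190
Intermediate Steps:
(72 + w)*(29 - 15) = (72 + 13)*(29 - 15) = 85*14 = 1190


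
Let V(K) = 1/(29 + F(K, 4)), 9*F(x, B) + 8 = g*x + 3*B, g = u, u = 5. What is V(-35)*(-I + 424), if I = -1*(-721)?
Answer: -297/10 ≈ -29.700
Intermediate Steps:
I = 721
g = 5
F(x, B) = -8/9 + B/3 + 5*x/9 (F(x, B) = -8/9 + (5*x + 3*B)/9 = -8/9 + (3*B + 5*x)/9 = -8/9 + (B/3 + 5*x/9) = -8/9 + B/3 + 5*x/9)
V(K) = 1/(265/9 + 5*K/9) (V(K) = 1/(29 + (-8/9 + (⅓)*4 + 5*K/9)) = 1/(29 + (-8/9 + 4/3 + 5*K/9)) = 1/(29 + (4/9 + 5*K/9)) = 1/(265/9 + 5*K/9))
V(-35)*(-I + 424) = (9/(5*(53 - 35)))*(-1*721 + 424) = ((9/5)/18)*(-721 + 424) = ((9/5)*(1/18))*(-297) = (⅒)*(-297) = -297/10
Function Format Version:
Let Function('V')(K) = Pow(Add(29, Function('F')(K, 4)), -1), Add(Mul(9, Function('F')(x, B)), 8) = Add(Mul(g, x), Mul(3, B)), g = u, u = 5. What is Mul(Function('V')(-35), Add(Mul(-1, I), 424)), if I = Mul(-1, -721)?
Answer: Rational(-297, 10) ≈ -29.700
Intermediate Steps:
I = 721
g = 5
Function('F')(x, B) = Add(Rational(-8, 9), Mul(Rational(1, 3), B), Mul(Rational(5, 9), x)) (Function('F')(x, B) = Add(Rational(-8, 9), Mul(Rational(1, 9), Add(Mul(5, x), Mul(3, B)))) = Add(Rational(-8, 9), Mul(Rational(1, 9), Add(Mul(3, B), Mul(5, x)))) = Add(Rational(-8, 9), Add(Mul(Rational(1, 3), B), Mul(Rational(5, 9), x))) = Add(Rational(-8, 9), Mul(Rational(1, 3), B), Mul(Rational(5, 9), x)))
Function('V')(K) = Pow(Add(Rational(265, 9), Mul(Rational(5, 9), K)), -1) (Function('V')(K) = Pow(Add(29, Add(Rational(-8, 9), Mul(Rational(1, 3), 4), Mul(Rational(5, 9), K))), -1) = Pow(Add(29, Add(Rational(-8, 9), Rational(4, 3), Mul(Rational(5, 9), K))), -1) = Pow(Add(29, Add(Rational(4, 9), Mul(Rational(5, 9), K))), -1) = Pow(Add(Rational(265, 9), Mul(Rational(5, 9), K)), -1))
Mul(Function('V')(-35), Add(Mul(-1, I), 424)) = Mul(Mul(Rational(9, 5), Pow(Add(53, -35), -1)), Add(Mul(-1, 721), 424)) = Mul(Mul(Rational(9, 5), Pow(18, -1)), Add(-721, 424)) = Mul(Mul(Rational(9, 5), Rational(1, 18)), -297) = Mul(Rational(1, 10), -297) = Rational(-297, 10)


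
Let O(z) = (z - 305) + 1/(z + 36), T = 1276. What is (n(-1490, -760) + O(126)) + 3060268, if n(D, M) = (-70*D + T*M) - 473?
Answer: 355453273/162 ≈ 2.1942e+6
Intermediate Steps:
n(D, M) = -473 - 70*D + 1276*M (n(D, M) = (-70*D + 1276*M) - 473 = -473 - 70*D + 1276*M)
O(z) = -305 + z + 1/(36 + z) (O(z) = (-305 + z) + 1/(36 + z) = -305 + z + 1/(36 + z))
(n(-1490, -760) + O(126)) + 3060268 = ((-473 - 70*(-1490) + 1276*(-760)) + (-10979 + 126² - 269*126)/(36 + 126)) + 3060268 = ((-473 + 104300 - 969760) + (-10979 + 15876 - 33894)/162) + 3060268 = (-865933 + (1/162)*(-28997)) + 3060268 = (-865933 - 28997/162) + 3060268 = -140310143/162 + 3060268 = 355453273/162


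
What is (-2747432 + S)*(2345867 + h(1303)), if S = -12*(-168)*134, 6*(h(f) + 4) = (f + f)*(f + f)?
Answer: -25846058502616/3 ≈ -8.6154e+12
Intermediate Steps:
h(f) = -4 + 2*f²/3 (h(f) = -4 + ((f + f)*(f + f))/6 = -4 + ((2*f)*(2*f))/6 = -4 + (4*f²)/6 = -4 + 2*f²/3)
S = 270144 (S = 2016*134 = 270144)
(-2747432 + S)*(2345867 + h(1303)) = (-2747432 + 270144)*(2345867 + (-4 + (⅔)*1303²)) = -2477288*(2345867 + (-4 + (⅔)*1697809)) = -2477288*(2345867 + (-4 + 3395618/3)) = -2477288*(2345867 + 3395606/3) = -2477288*10433207/3 = -25846058502616/3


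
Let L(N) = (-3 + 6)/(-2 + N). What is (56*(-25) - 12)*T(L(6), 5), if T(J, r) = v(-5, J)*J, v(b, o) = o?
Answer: -3177/4 ≈ -794.25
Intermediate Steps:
L(N) = 3/(-2 + N)
T(J, r) = J² (T(J, r) = J*J = J²)
(56*(-25) - 12)*T(L(6), 5) = (56*(-25) - 12)*(3/(-2 + 6))² = (-1400 - 12)*(3/4)² = -1412*(3*(¼))² = -1412*(¾)² = -1412*9/16 = -3177/4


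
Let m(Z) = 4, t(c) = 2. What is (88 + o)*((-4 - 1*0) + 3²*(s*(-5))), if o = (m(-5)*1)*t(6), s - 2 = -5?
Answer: 12576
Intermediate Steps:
s = -3 (s = 2 - 5 = -3)
o = 8 (o = (4*1)*2 = 4*2 = 8)
(88 + o)*((-4 - 1*0) + 3²*(s*(-5))) = (88 + 8)*((-4 - 1*0) + 3²*(-3*(-5))) = 96*((-4 + 0) + 9*15) = 96*(-4 + 135) = 96*131 = 12576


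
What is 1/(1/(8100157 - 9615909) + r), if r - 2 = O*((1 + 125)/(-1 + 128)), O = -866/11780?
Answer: 566913984280/1092479395737 ≈ 0.51892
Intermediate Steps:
O = -433/5890 (O = -866*1/11780 = -433/5890 ≈ -0.073514)
r = 720751/374015 (r = 2 - 433*(1 + 125)/(5890*(-1 + 128)) = 2 - 27279/(2945*127) = 2 - 433/5890*126/127 = 2 - 27279/374015 = 720751/374015 ≈ 1.9271)
1/(1/(8100157 - 9615909) + r) = 1/(1/(8100157 - 9615909) + 720751/374015) = 1/(1/(-1515752) + 720751/374015) = 1/(-1/1515752 + 720751/374015) = 1/(1092479395737/566913984280) = 566913984280/1092479395737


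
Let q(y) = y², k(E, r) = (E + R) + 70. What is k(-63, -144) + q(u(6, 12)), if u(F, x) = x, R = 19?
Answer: 170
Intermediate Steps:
k(E, r) = 89 + E (k(E, r) = (E + 19) + 70 = (19 + E) + 70 = 89 + E)
k(-63, -144) + q(u(6, 12)) = (89 - 63) + 12² = 26 + 144 = 170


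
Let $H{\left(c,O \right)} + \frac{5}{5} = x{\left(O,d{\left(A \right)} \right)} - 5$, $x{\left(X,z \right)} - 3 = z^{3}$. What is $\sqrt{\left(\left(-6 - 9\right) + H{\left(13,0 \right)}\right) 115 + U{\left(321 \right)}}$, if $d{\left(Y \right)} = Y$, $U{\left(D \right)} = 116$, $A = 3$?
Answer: $\sqrt{1151} \approx 33.926$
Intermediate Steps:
$x{\left(X,z \right)} = 3 + z^{3}$
$H{\left(c,O \right)} = 24$ ($H{\left(c,O \right)} = -1 + \left(\left(3 + 3^{3}\right) - 5\right) = -1 + \left(\left(3 + 27\right) - 5\right) = -1 + \left(30 - 5\right) = -1 + 25 = 24$)
$\sqrt{\left(\left(-6 - 9\right) + H{\left(13,0 \right)}\right) 115 + U{\left(321 \right)}} = \sqrt{\left(\left(-6 - 9\right) + 24\right) 115 + 116} = \sqrt{\left(-15 + 24\right) 115 + 116} = \sqrt{9 \cdot 115 + 116} = \sqrt{1035 + 116} = \sqrt{1151}$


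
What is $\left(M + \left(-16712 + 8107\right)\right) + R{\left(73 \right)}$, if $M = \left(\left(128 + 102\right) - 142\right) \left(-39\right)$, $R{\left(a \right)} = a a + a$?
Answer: $-6635$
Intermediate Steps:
$R{\left(a \right)} = a + a^{2}$ ($R{\left(a \right)} = a^{2} + a = a + a^{2}$)
$M = -3432$ ($M = \left(230 - 142\right) \left(-39\right) = 88 \left(-39\right) = -3432$)
$\left(M + \left(-16712 + 8107\right)\right) + R{\left(73 \right)} = \left(-3432 + \left(-16712 + 8107\right)\right) + 73 \left(1 + 73\right) = \left(-3432 - 8605\right) + 73 \cdot 74 = -12037 + 5402 = -6635$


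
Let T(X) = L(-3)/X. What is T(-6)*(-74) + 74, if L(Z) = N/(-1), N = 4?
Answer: 74/3 ≈ 24.667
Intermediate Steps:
L(Z) = -4 (L(Z) = 4/(-1) = 4*(-1) = -4)
T(X) = -4/X
T(-6)*(-74) + 74 = -4/(-6)*(-74) + 74 = -4*(-⅙)*(-74) + 74 = (⅔)*(-74) + 74 = -148/3 + 74 = 74/3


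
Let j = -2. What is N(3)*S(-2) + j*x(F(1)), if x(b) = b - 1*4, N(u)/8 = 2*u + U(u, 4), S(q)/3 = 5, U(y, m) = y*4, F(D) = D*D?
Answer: 2166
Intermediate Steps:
F(D) = D²
U(y, m) = 4*y
S(q) = 15 (S(q) = 3*5 = 15)
N(u) = 48*u (N(u) = 8*(2*u + 4*u) = 8*(6*u) = 48*u)
x(b) = -4 + b (x(b) = b - 4 = -4 + b)
N(3)*S(-2) + j*x(F(1)) = (48*3)*15 - 2*(-4 + 1²) = 144*15 - 2*(-4 + 1) = 2160 - 2*(-3) = 2160 + 6 = 2166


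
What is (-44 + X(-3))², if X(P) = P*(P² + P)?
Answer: 3844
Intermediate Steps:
X(P) = P*(P + P²)
(-44 + X(-3))² = (-44 + (-3)²*(1 - 3))² = (-44 + 9*(-2))² = (-44 - 18)² = (-62)² = 3844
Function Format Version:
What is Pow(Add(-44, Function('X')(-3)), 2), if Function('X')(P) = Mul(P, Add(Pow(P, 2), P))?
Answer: 3844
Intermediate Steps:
Function('X')(P) = Mul(P, Add(P, Pow(P, 2)))
Pow(Add(-44, Function('X')(-3)), 2) = Pow(Add(-44, Mul(Pow(-3, 2), Add(1, -3))), 2) = Pow(Add(-44, Mul(9, -2)), 2) = Pow(Add(-44, -18), 2) = Pow(-62, 2) = 3844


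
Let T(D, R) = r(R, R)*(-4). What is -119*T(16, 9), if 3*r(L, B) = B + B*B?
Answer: 14280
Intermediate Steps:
r(L, B) = B/3 + B²/3 (r(L, B) = (B + B*B)/3 = (B + B²)/3 = B/3 + B²/3)
T(D, R) = -4*R*(1 + R)/3 (T(D, R) = (R*(1 + R)/3)*(-4) = -4*R*(1 + R)/3)
-119*T(16, 9) = -(-476)*9*(1 + 9)/3 = -(-476)*9*10/3 = -119*(-120) = 14280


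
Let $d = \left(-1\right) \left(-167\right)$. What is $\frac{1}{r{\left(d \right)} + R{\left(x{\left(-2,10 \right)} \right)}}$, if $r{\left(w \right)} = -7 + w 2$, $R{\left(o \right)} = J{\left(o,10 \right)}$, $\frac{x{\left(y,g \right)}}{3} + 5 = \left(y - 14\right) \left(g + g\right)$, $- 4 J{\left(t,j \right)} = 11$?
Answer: $\frac{4}{1297} \approx 0.003084$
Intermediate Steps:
$J{\left(t,j \right)} = - \frac{11}{4}$ ($J{\left(t,j \right)} = \left(- \frac{1}{4}\right) 11 = - \frac{11}{4}$)
$x{\left(y,g \right)} = -15 + 6 g \left(-14 + y\right)$ ($x{\left(y,g \right)} = -15 + 3 \left(y - 14\right) \left(g + g\right) = -15 + 3 \left(-14 + y\right) 2 g = -15 + 3 \cdot 2 g \left(-14 + y\right) = -15 + 6 g \left(-14 + y\right)$)
$d = 167$
$R{\left(o \right)} = - \frac{11}{4}$
$r{\left(w \right)} = -7 + 2 w$
$\frac{1}{r{\left(d \right)} + R{\left(x{\left(-2,10 \right)} \right)}} = \frac{1}{\left(-7 + 2 \cdot 167\right) - \frac{11}{4}} = \frac{1}{\left(-7 + 334\right) - \frac{11}{4}} = \frac{1}{327 - \frac{11}{4}} = \frac{1}{\frac{1297}{4}} = \frac{4}{1297}$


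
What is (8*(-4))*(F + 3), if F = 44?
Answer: -1504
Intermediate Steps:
(8*(-4))*(F + 3) = (8*(-4))*(44 + 3) = -32*47 = -1504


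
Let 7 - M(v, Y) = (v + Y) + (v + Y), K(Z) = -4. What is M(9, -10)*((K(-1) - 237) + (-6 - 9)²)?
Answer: -144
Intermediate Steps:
M(v, Y) = 7 - 2*Y - 2*v (M(v, Y) = 7 - ((v + Y) + (v + Y)) = 7 - ((Y + v) + (Y + v)) = 7 - (2*Y + 2*v) = 7 + (-2*Y - 2*v) = 7 - 2*Y - 2*v)
M(9, -10)*((K(-1) - 237) + (-6 - 9)²) = (7 - 2*(-10) - 2*9)*((-4 - 237) + (-6 - 9)²) = (7 + 20 - 18)*(-241 + (-15)²) = 9*(-241 + 225) = 9*(-16) = -144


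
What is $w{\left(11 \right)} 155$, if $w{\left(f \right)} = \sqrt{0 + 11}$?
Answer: $155 \sqrt{11} \approx 514.08$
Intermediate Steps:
$w{\left(f \right)} = \sqrt{11}$
$w{\left(11 \right)} 155 = \sqrt{11} \cdot 155 = 155 \sqrt{11}$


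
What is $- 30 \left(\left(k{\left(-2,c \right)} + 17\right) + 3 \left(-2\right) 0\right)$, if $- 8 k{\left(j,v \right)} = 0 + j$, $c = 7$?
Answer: $- \frac{1035}{2} \approx -517.5$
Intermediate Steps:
$k{\left(j,v \right)} = - \frac{j}{8}$ ($k{\left(j,v \right)} = - \frac{0 + j}{8} = - \frac{j}{8}$)
$- 30 \left(\left(k{\left(-2,c \right)} + 17\right) + 3 \left(-2\right) 0\right) = - 30 \left(\left(\left(- \frac{1}{8}\right) \left(-2\right) + 17\right) + 3 \left(-2\right) 0\right) = - 30 \left(\left(\frac{1}{4} + 17\right) - 0\right) = - 30 \left(\frac{69}{4} + 0\right) = \left(-30\right) \frac{69}{4} = - \frac{1035}{2}$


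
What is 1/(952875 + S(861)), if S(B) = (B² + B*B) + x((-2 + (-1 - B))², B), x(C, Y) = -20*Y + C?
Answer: 1/3164793 ≈ 3.1598e-7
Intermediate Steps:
x(C, Y) = C - 20*Y
S(B) = (-3 - B)² - 20*B + 2*B² (S(B) = (B² + B*B) + ((-2 + (-1 - B))² - 20*B) = (B² + B²) + ((-3 - B)² - 20*B) = 2*B² + ((-3 - B)² - 20*B) = (-3 - B)² - 20*B + 2*B²)
1/(952875 + S(861)) = 1/(952875 + (9 - 14*861 + 3*861²)) = 1/(952875 + (9 - 12054 + 3*741321)) = 1/(952875 + (9 - 12054 + 2223963)) = 1/(952875 + 2211918) = 1/3164793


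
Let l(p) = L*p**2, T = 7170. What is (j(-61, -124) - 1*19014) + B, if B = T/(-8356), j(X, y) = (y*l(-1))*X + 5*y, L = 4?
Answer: 44375131/4178 ≈ 10621.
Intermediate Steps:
l(p) = 4*p**2
j(X, y) = 5*y + 4*X*y (j(X, y) = (y*(4*(-1)**2))*X + 5*y = (y*(4*1))*X + 5*y = (y*4)*X + 5*y = (4*y)*X + 5*y = 4*X*y + 5*y = 5*y + 4*X*y)
B = -3585/4178 (B = 7170/(-8356) = 7170*(-1/8356) = -3585/4178 ≈ -0.85807)
(j(-61, -124) - 1*19014) + B = (-124*(5 + 4*(-61)) - 1*19014) - 3585/4178 = (-124*(5 - 244) - 19014) - 3585/4178 = (-124*(-239) - 19014) - 3585/4178 = (29636 - 19014) - 3585/4178 = 10622 - 3585/4178 = 44375131/4178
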